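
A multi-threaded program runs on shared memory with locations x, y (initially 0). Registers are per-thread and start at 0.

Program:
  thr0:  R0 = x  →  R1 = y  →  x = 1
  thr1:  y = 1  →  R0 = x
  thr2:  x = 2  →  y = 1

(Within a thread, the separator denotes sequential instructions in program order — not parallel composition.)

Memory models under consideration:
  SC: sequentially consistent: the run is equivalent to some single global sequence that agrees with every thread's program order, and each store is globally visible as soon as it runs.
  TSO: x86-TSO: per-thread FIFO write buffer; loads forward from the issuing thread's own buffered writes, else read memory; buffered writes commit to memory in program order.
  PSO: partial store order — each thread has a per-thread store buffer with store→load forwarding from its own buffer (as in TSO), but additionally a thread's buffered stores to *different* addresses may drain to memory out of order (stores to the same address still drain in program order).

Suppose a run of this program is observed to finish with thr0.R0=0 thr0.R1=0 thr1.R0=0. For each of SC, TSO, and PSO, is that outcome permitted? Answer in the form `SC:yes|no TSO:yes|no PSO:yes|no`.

SC:yes TSO:yes PSO:yes

outcome vector order: (thr0.R0,thr0.R1,thr1.R0)
SC: 11 outcomes — {000; 001; 002; 010; 011; 012; 201; 202; 210; 211; 212}
TSO: 12 outcomes — {000; 001; 002; 010; 011; 012; 200; 201; 202; 210; 211; 212}
PSO: 12 outcomes — {000; 001; 002; 010; 011; 012; 200; 201; 202; 210; 211; 212}
target 000 ∈ {SC,TSO,PSO}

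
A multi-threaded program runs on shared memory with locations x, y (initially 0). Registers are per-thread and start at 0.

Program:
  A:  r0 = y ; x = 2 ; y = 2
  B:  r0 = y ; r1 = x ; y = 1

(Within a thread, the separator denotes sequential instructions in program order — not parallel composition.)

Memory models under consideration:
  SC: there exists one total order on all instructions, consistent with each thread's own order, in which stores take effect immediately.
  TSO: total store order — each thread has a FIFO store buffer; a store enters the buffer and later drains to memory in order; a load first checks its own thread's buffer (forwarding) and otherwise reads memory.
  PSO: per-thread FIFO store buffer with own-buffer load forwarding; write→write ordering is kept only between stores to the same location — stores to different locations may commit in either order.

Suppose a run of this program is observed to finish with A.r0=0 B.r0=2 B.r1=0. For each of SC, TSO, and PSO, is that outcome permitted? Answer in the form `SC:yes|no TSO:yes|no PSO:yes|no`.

SC:no TSO:no PSO:yes

outcome vector order: (A.r0,B.r0,B.r1)
[SC] allowed = {0/0/0 0/0/2 0/2/2 1/0/0}
[TSO] allowed = {0/0/0 0/0/2 0/2/2 1/0/0}
[PSO] allowed = {0/0/0 0/0/2 0/2/0 0/2/2 1/0/0}
target 0/2/0 ∈ {PSO}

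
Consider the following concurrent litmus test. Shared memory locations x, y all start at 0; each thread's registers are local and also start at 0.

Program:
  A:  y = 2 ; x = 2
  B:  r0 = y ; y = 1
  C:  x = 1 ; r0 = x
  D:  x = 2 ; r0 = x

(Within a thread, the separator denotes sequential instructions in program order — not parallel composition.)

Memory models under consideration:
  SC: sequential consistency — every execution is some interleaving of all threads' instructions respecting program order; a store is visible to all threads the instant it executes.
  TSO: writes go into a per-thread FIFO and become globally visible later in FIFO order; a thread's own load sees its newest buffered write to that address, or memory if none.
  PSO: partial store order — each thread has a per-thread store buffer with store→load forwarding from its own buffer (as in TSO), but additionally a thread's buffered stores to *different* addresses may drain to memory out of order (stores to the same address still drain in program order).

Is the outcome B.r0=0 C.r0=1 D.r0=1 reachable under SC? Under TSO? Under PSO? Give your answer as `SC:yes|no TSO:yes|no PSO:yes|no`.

outcome vector order: (B.r0,C.r0,D.r0)
[SC] allowed = {0/1/1; 0/1/2; 0/2/1; 0/2/2; 2/1/1; 2/1/2; 2/2/1; 2/2/2}
[TSO] allowed = {0/1/1; 0/1/2; 0/2/1; 0/2/2; 2/1/1; 2/1/2; 2/2/1; 2/2/2}
[PSO] allowed = {0/1/1; 0/1/2; 0/2/1; 0/2/2; 2/1/1; 2/1/2; 2/2/1; 2/2/2}
target 0/1/1 ∈ {SC,TSO,PSO}

SC:yes TSO:yes PSO:yes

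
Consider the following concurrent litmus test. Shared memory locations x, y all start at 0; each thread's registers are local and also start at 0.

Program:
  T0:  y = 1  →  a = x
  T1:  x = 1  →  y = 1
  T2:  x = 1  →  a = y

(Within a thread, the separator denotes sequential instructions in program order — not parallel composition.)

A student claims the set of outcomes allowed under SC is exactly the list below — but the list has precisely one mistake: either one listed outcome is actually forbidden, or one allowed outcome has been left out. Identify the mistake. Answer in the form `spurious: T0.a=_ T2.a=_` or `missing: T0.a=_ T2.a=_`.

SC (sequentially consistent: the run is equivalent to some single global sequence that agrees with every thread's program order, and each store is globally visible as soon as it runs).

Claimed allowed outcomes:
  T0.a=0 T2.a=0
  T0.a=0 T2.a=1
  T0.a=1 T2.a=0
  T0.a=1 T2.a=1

outcome vector order: (T0.a,T2.a)
[SC] allowed = {<0 1>; <1 0>; <1 1>}
claimed∖SC = {<0 0>}

spurious: T0.a=0 T2.a=0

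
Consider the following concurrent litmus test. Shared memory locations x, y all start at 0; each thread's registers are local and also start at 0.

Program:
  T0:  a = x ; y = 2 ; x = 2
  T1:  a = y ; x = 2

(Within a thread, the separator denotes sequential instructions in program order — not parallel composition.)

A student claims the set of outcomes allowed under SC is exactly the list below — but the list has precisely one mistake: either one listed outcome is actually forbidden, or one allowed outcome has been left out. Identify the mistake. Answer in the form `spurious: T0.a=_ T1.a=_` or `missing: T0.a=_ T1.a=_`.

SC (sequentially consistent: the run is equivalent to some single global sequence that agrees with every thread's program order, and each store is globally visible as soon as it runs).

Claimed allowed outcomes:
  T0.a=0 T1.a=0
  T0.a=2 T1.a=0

outcome vector order: (T0.a,T1.a)
[SC] allowed = {(0,0); (0,2); (2,0)}
SC∖claimed = {(0,2)}

missing: T0.a=0 T1.a=2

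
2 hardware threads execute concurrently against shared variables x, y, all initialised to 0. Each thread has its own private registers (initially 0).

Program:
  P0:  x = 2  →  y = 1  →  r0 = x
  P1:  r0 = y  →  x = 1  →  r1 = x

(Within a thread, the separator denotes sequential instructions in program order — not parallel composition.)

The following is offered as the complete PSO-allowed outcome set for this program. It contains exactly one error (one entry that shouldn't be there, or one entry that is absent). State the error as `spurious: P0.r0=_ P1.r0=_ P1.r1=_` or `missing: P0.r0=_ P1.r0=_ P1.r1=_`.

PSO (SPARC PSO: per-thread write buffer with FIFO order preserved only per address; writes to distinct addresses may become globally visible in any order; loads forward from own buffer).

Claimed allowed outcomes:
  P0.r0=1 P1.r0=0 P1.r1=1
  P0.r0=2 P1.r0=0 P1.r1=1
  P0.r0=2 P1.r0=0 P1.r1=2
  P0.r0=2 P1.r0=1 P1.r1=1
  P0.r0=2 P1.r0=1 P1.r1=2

missing: P0.r0=1 P1.r0=1 P1.r1=1

outcome vector order: (P0.r0,P1.r0,P1.r1)
[PSO] allowed = {101 111 201 202 211 212}
PSO∖claimed = {111}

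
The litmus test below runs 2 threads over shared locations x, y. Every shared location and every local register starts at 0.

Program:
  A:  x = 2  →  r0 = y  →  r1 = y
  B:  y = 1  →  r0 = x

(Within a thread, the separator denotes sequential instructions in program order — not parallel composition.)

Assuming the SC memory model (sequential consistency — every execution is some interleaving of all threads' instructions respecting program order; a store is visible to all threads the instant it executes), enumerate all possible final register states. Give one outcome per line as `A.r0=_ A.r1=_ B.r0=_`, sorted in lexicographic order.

outcome vector order: (A.r0,A.r1,B.r0)
|SC outcomes| = 4

A.r0=0 A.r1=0 B.r0=2
A.r0=0 A.r1=1 B.r0=2
A.r0=1 A.r1=1 B.r0=0
A.r0=1 A.r1=1 B.r0=2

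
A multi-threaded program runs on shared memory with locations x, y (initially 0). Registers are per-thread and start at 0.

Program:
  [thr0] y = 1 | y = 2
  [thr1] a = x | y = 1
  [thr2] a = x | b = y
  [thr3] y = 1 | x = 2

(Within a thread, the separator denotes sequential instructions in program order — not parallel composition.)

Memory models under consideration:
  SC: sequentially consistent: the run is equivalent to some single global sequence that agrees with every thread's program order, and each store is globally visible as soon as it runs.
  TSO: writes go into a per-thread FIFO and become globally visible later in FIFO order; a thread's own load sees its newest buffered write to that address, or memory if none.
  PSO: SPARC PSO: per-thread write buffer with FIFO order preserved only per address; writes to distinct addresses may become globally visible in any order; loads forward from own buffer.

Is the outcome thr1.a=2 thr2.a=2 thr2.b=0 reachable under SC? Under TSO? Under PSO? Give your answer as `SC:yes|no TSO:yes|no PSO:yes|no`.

outcome vector order: (thr1.a,thr2.a,thr2.b)
[SC] allowed = {<0 0 0>; <0 0 1>; <0 0 2>; <0 2 1>; <0 2 2>; <2 0 0>; <2 0 1>; <2 0 2>; <2 2 1>; <2 2 2>}
[TSO] allowed = {<0 0 0>; <0 0 1>; <0 0 2>; <0 2 1>; <0 2 2>; <2 0 0>; <2 0 1>; <2 0 2>; <2 2 1>; <2 2 2>}
[PSO] allowed = {<0 0 0>; <0 0 1>; <0 0 2>; <0 2 0>; <0 2 1>; <0 2 2>; <2 0 0>; <2 0 1>; <2 0 2>; <2 2 0>; <2 2 1>; <2 2 2>}
target <2 2 0> ∈ {PSO}

SC:no TSO:no PSO:yes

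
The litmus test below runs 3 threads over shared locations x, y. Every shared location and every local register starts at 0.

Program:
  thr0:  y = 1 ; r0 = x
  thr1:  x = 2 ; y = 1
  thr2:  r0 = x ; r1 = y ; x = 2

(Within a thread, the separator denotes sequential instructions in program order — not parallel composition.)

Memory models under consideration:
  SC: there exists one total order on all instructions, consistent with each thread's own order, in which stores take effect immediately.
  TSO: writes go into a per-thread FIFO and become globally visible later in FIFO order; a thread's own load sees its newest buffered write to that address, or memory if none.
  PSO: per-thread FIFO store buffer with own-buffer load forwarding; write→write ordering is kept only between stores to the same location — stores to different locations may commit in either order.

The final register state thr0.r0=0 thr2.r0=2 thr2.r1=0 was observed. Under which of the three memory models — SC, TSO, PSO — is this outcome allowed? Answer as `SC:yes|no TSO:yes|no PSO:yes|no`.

SC:no TSO:yes PSO:yes

outcome vector order: (thr0.r0,thr2.r0,thr2.r1)
under SC → <0 0 0> <0 0 1> <0 2 1> <2 0 0> <2 0 1> <2 2 0> <2 2 1>
under TSO → <0 0 0> <0 0 1> <0 2 0> <0 2 1> <2 0 0> <2 0 1> <2 2 0> <2 2 1>
under PSO → <0 0 0> <0 0 1> <0 2 0> <0 2 1> <2 0 0> <2 0 1> <2 2 0> <2 2 1>
target <0 2 0> ∈ {TSO,PSO}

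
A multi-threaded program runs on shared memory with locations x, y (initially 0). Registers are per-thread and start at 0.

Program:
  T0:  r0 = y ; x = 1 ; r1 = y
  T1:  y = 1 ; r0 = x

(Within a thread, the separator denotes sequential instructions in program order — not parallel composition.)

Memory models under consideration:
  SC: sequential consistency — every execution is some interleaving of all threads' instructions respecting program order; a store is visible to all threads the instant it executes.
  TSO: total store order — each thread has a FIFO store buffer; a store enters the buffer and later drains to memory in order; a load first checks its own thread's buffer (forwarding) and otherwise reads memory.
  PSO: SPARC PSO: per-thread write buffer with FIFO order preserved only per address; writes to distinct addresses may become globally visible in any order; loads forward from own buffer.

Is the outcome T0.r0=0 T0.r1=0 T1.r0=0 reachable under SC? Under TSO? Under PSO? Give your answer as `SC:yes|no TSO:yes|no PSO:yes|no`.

outcome vector order: (T0.r0,T0.r1,T1.r0)
SC: 5 outcomes — {0/0/1; 0/1/0; 0/1/1; 1/1/0; 1/1/1}
TSO: 6 outcomes — {0/0/0; 0/0/1; 0/1/0; 0/1/1; 1/1/0; 1/1/1}
PSO: 6 outcomes — {0/0/0; 0/0/1; 0/1/0; 0/1/1; 1/1/0; 1/1/1}
target 0/0/0 ∈ {TSO,PSO}

SC:no TSO:yes PSO:yes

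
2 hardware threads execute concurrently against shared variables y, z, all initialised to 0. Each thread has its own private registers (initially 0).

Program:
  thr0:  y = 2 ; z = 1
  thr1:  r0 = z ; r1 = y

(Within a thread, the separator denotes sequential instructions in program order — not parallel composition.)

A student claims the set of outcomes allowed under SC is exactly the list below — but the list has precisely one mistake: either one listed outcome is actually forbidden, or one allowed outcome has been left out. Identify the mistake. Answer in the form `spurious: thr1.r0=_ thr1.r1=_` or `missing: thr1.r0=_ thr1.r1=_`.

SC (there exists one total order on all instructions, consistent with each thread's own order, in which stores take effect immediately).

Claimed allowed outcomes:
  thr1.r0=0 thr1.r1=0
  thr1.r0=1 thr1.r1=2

missing: thr1.r0=0 thr1.r1=2

outcome vector order: (thr1.r0,thr1.r1)
SC: 3 outcomes — {(0,0), (0,2), (1,2)}
SC∖claimed = {(0,2)}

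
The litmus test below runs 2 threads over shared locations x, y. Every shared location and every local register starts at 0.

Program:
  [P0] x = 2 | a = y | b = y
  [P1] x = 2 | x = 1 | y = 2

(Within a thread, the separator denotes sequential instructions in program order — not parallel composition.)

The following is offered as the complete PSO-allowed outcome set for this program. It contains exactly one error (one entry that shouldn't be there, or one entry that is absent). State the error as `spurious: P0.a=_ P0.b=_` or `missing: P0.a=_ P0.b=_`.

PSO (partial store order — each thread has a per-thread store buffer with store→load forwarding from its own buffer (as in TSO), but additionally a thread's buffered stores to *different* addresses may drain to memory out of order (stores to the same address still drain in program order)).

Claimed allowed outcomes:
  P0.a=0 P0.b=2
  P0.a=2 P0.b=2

missing: P0.a=0 P0.b=0

outcome vector order: (P0.a,P0.b)
PSO (3): 0/0; 0/2; 2/2
PSO∖claimed = {0/0}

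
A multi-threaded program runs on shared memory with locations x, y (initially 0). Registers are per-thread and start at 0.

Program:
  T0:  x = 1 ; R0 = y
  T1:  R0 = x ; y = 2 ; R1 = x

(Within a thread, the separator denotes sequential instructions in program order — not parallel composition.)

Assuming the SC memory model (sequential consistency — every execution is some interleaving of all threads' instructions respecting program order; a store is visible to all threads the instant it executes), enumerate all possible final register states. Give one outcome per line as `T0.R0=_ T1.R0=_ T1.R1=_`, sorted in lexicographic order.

outcome vector order: (T0.R0,T1.R0,T1.R1)
|SC outcomes| = 5

T0.R0=0 T1.R0=0 T1.R1=1
T0.R0=0 T1.R0=1 T1.R1=1
T0.R0=2 T1.R0=0 T1.R1=0
T0.R0=2 T1.R0=0 T1.R1=1
T0.R0=2 T1.R0=1 T1.R1=1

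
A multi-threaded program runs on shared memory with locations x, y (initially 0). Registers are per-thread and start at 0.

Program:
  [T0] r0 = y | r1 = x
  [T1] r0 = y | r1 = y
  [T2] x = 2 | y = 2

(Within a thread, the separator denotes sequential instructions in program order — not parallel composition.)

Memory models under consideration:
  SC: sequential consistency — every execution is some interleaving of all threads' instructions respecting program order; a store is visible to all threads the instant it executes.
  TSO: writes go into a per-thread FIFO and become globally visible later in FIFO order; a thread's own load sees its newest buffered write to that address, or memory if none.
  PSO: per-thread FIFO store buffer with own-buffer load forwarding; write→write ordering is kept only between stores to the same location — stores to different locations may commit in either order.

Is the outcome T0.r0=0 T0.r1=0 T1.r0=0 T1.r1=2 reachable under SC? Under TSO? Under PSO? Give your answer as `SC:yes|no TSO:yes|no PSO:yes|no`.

SC:yes TSO:yes PSO:yes

outcome vector order: (T0.r0,T0.r1,T1.r0,T1.r1)
SC: 9 outcomes — {0000 0002 0022 0200 0202 0222 2200 2202 2222}
TSO: 9 outcomes — {0000 0002 0022 0200 0202 0222 2200 2202 2222}
PSO: 12 outcomes — {0000 0002 0022 0200 0202 0222 2000 2002 2022 2200 2202 2222}
target 0002 ∈ {SC,TSO,PSO}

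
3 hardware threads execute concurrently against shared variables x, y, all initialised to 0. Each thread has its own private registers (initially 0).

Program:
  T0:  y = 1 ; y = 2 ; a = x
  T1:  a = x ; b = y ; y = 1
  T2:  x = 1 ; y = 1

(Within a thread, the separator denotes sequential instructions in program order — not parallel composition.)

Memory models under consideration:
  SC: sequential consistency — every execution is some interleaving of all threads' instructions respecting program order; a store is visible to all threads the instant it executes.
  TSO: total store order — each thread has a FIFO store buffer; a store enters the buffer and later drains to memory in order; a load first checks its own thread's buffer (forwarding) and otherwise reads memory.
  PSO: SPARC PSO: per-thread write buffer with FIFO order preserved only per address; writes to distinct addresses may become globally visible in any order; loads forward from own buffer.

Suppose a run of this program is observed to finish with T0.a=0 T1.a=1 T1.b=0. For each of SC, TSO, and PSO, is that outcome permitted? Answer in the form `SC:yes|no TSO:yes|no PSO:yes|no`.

SC:no TSO:yes PSO:yes

outcome vector order: (T0.a,T1.a,T1.b)
under SC → 0/0/0; 0/0/1; 0/0/2; 0/1/1; 0/1/2; 1/0/0; 1/0/1; 1/0/2; 1/1/0; 1/1/1; 1/1/2
under TSO → 0/0/0; 0/0/1; 0/0/2; 0/1/0; 0/1/1; 0/1/2; 1/0/0; 1/0/1; 1/0/2; 1/1/0; 1/1/1; 1/1/2
under PSO → 0/0/0; 0/0/1; 0/0/2; 0/1/0; 0/1/1; 0/1/2; 1/0/0; 1/0/1; 1/0/2; 1/1/0; 1/1/1; 1/1/2
target 0/1/0 ∈ {TSO,PSO}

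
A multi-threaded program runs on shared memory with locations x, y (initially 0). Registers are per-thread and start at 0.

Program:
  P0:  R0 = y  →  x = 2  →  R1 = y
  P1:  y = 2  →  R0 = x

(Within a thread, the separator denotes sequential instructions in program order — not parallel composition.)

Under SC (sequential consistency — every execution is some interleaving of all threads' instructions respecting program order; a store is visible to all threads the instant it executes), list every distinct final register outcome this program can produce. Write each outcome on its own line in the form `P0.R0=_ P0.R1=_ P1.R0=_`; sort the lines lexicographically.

outcome vector order: (P0.R0,P0.R1,P1.R0)
|SC outcomes| = 5

P0.R0=0 P0.R1=0 P1.R0=2
P0.R0=0 P0.R1=2 P1.R0=0
P0.R0=0 P0.R1=2 P1.R0=2
P0.R0=2 P0.R1=2 P1.R0=0
P0.R0=2 P0.R1=2 P1.R0=2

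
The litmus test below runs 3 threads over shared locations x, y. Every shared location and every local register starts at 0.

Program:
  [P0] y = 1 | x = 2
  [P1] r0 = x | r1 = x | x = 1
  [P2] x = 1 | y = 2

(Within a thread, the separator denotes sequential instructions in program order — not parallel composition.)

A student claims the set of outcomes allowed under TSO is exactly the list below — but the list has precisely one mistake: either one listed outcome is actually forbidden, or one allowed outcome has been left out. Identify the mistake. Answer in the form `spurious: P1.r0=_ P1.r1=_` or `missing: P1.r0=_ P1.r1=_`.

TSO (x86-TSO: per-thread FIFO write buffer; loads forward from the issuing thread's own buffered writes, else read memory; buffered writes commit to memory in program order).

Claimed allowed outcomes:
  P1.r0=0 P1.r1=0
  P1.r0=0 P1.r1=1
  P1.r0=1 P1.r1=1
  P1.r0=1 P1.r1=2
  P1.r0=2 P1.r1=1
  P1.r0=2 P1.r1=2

missing: P1.r0=0 P1.r1=2

outcome vector order: (P1.r0,P1.r1)
TSO: 7 outcomes — {(0,0) (0,1) (0,2) (1,1) (1,2) (2,1) (2,2)}
TSO∖claimed = {(0,2)}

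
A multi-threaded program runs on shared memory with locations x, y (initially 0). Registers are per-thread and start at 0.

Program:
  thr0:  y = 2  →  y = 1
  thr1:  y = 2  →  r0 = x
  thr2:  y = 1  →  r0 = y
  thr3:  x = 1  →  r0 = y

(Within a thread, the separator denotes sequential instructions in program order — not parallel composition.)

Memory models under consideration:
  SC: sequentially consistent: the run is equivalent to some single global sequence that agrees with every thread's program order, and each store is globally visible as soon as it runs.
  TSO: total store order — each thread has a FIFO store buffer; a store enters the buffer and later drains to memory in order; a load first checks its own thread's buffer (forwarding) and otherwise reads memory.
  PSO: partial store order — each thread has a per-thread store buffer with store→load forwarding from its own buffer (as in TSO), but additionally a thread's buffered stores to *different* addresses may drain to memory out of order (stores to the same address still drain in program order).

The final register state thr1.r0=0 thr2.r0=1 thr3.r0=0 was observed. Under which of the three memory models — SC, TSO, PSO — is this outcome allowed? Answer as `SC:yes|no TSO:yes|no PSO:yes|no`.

outcome vector order: (thr1.r0,thr2.r0,thr3.r0)
SC (10): (0,1,1), (0,1,2), (0,2,1), (0,2,2), (1,1,0), (1,1,1), (1,1,2), (1,2,0), (1,2,1), (1,2,2)
TSO (12): (0,1,0), (0,1,1), (0,1,2), (0,2,0), (0,2,1), (0,2,2), (1,1,0), (1,1,1), (1,1,2), (1,2,0), (1,2,1), (1,2,2)
PSO (12): (0,1,0), (0,1,1), (0,1,2), (0,2,0), (0,2,1), (0,2,2), (1,1,0), (1,1,1), (1,1,2), (1,2,0), (1,2,1), (1,2,2)
target (0,1,0) ∈ {TSO,PSO}

SC:no TSO:yes PSO:yes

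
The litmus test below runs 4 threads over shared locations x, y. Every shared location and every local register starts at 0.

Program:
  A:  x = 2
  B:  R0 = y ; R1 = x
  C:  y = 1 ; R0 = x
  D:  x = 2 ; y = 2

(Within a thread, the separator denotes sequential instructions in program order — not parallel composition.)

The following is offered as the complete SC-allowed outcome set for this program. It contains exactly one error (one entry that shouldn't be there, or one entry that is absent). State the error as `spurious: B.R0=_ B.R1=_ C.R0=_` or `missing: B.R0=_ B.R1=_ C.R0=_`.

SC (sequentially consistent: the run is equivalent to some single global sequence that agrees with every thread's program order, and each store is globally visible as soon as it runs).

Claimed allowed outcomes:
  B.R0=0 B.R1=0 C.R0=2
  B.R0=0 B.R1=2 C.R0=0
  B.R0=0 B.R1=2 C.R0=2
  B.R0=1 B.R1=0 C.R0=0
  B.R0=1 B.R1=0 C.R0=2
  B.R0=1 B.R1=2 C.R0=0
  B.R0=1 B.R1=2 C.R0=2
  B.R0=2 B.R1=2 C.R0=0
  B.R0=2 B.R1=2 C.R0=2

missing: B.R0=0 B.R1=0 C.R0=0

outcome vector order: (B.R0,B.R1,C.R0)
under SC → (0,0,0), (0,0,2), (0,2,0), (0,2,2), (1,0,0), (1,0,2), (1,2,0), (1,2,2), (2,2,0), (2,2,2)
SC∖claimed = {(0,0,0)}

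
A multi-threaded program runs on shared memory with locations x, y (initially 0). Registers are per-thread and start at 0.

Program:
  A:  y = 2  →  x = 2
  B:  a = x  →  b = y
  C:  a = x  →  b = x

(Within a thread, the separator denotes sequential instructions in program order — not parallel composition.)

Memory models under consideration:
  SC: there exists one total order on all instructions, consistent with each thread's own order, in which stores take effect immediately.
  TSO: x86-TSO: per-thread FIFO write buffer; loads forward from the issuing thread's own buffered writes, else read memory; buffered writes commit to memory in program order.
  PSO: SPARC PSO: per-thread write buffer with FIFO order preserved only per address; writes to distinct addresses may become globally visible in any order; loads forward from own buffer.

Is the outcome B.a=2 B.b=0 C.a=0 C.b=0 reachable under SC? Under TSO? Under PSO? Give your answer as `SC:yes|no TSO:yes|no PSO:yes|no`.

outcome vector order: (B.a,B.b,C.a,C.b)
[SC] allowed = {0000; 0002; 0022; 0200; 0202; 0222; 2200; 2202; 2222}
[TSO] allowed = {0000; 0002; 0022; 0200; 0202; 0222; 2200; 2202; 2222}
[PSO] allowed = {0000; 0002; 0022; 0200; 0202; 0222; 2000; 2002; 2022; 2200; 2202; 2222}
target 2000 ∈ {PSO}

SC:no TSO:no PSO:yes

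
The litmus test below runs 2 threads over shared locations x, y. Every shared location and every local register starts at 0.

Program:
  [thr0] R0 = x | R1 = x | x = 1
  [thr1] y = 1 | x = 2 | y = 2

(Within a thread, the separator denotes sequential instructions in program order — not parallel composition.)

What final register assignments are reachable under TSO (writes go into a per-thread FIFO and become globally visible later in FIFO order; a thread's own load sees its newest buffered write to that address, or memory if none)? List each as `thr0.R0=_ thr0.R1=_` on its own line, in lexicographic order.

thr0.R0=0 thr0.R1=0
thr0.R0=0 thr0.R1=2
thr0.R0=2 thr0.R1=2

outcome vector order: (thr0.R0,thr0.R1)
|TSO outcomes| = 3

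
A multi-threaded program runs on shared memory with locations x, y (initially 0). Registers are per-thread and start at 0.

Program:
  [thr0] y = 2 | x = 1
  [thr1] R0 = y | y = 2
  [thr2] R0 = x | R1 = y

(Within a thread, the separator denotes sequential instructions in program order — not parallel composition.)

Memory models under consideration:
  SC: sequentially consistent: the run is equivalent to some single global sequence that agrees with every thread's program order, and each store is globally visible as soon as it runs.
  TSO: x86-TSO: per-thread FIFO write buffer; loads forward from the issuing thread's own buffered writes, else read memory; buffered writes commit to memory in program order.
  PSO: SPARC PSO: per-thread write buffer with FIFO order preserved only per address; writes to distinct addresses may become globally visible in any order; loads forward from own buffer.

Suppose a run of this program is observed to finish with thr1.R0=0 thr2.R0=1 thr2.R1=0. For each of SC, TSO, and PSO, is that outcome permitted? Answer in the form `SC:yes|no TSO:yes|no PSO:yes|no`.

outcome vector order: (thr1.R0,thr2.R0,thr2.R1)
[SC] allowed = {<0 0 0> <0 0 2> <0 1 2> <2 0 0> <2 0 2> <2 1 2>}
[TSO] allowed = {<0 0 0> <0 0 2> <0 1 2> <2 0 0> <2 0 2> <2 1 2>}
[PSO] allowed = {<0 0 0> <0 0 2> <0 1 0> <0 1 2> <2 0 0> <2 0 2> <2 1 0> <2 1 2>}
target <0 1 0> ∈ {PSO}

SC:no TSO:no PSO:yes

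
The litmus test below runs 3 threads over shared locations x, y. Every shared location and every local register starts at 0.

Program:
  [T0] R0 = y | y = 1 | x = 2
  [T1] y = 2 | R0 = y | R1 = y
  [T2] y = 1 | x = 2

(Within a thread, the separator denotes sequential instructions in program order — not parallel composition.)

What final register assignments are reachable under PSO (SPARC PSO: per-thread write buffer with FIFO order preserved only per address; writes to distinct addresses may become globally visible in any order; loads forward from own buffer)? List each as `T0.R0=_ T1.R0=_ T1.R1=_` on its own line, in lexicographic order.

outcome vector order: (T0.R0,T1.R0,T1.R1)
|PSO outcomes| = 9

T0.R0=0 T1.R0=1 T1.R1=1
T0.R0=0 T1.R0=2 T1.R1=1
T0.R0=0 T1.R0=2 T1.R1=2
T0.R0=1 T1.R0=1 T1.R1=1
T0.R0=1 T1.R0=2 T1.R1=1
T0.R0=1 T1.R0=2 T1.R1=2
T0.R0=2 T1.R0=1 T1.R1=1
T0.R0=2 T1.R0=2 T1.R1=1
T0.R0=2 T1.R0=2 T1.R1=2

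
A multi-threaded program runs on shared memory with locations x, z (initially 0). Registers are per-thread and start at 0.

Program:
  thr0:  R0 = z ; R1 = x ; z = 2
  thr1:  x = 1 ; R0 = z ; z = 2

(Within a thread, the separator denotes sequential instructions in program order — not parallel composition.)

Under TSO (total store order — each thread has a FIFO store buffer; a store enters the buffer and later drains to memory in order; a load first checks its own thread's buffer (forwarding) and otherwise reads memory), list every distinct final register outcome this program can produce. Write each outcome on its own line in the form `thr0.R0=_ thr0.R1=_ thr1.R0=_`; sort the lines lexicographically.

outcome vector order: (thr0.R0,thr0.R1,thr1.R0)
|TSO outcomes| = 5

thr0.R0=0 thr0.R1=0 thr1.R0=0
thr0.R0=0 thr0.R1=0 thr1.R0=2
thr0.R0=0 thr0.R1=1 thr1.R0=0
thr0.R0=0 thr0.R1=1 thr1.R0=2
thr0.R0=2 thr0.R1=1 thr1.R0=0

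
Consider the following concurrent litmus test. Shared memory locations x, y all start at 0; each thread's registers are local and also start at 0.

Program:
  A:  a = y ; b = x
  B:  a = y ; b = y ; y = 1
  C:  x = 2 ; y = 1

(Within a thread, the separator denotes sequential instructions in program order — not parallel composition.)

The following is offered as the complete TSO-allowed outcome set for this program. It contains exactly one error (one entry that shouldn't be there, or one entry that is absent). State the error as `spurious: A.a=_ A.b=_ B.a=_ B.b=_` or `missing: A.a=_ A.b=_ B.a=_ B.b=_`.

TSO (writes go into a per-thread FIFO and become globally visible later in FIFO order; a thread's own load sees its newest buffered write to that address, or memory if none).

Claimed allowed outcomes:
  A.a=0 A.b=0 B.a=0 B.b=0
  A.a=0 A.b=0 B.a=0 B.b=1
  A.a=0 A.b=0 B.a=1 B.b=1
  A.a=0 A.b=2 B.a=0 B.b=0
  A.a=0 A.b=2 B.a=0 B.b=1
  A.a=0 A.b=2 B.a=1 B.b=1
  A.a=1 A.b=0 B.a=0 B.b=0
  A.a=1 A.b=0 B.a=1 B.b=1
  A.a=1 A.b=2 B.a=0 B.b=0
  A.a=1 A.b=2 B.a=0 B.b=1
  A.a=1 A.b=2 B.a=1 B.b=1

outcome vector order: (A.a,A.b,B.a,B.b)
under TSO → <0 0 0 0>; <0 0 0 1>; <0 0 1 1>; <0 2 0 0>; <0 2 0 1>; <0 2 1 1>; <1 0 0 0>; <1 2 0 0>; <1 2 0 1>; <1 2 1 1>
claimed∖TSO = {<1 0 1 1>}

spurious: A.a=1 A.b=0 B.a=1 B.b=1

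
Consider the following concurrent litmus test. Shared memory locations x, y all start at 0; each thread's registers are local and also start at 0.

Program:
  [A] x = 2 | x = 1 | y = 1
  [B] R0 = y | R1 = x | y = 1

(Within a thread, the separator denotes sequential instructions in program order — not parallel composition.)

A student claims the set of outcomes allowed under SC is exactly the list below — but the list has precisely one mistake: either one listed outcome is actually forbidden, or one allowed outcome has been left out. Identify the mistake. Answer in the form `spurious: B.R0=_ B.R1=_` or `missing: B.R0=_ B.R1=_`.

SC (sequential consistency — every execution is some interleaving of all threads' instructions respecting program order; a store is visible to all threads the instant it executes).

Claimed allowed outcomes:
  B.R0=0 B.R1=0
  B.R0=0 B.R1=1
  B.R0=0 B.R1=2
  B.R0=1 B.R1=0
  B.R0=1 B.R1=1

outcome vector order: (B.R0,B.R1)
under SC → (0,0), (0,1), (0,2), (1,1)
claimed∖SC = {(1,0)}

spurious: B.R0=1 B.R1=0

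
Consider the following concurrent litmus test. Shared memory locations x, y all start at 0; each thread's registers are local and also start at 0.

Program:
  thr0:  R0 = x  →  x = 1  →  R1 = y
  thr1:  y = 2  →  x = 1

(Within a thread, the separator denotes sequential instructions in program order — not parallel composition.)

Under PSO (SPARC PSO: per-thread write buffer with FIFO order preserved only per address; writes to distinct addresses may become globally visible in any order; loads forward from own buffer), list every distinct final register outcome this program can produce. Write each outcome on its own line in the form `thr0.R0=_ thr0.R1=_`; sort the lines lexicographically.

thr0.R0=0 thr0.R1=0
thr0.R0=0 thr0.R1=2
thr0.R0=1 thr0.R1=0
thr0.R0=1 thr0.R1=2

outcome vector order: (thr0.R0,thr0.R1)
|PSO outcomes| = 4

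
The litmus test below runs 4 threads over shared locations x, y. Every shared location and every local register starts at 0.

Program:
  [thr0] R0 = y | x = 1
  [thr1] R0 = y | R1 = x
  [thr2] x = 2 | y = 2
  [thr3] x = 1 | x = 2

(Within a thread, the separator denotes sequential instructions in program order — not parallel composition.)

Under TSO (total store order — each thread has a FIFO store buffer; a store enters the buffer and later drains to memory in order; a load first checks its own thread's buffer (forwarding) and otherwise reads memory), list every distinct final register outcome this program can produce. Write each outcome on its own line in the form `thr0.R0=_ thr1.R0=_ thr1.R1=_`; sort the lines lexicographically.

outcome vector order: (thr0.R0,thr1.R0,thr1.R1)
|TSO outcomes| = 10

thr0.R0=0 thr1.R0=0 thr1.R1=0
thr0.R0=0 thr1.R0=0 thr1.R1=1
thr0.R0=0 thr1.R0=0 thr1.R1=2
thr0.R0=0 thr1.R0=2 thr1.R1=1
thr0.R0=0 thr1.R0=2 thr1.R1=2
thr0.R0=2 thr1.R0=0 thr1.R1=0
thr0.R0=2 thr1.R0=0 thr1.R1=1
thr0.R0=2 thr1.R0=0 thr1.R1=2
thr0.R0=2 thr1.R0=2 thr1.R1=1
thr0.R0=2 thr1.R0=2 thr1.R1=2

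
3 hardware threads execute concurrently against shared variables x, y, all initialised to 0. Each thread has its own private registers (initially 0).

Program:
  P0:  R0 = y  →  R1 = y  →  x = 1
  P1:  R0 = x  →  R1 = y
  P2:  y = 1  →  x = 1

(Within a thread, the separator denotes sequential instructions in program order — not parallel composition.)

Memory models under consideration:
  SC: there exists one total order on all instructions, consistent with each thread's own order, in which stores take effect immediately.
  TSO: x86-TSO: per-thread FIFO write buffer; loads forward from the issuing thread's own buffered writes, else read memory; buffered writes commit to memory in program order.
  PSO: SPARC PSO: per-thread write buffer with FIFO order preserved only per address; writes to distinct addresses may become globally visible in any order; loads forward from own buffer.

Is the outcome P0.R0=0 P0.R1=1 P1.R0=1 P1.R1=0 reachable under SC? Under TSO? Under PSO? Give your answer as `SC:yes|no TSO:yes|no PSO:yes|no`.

SC:no TSO:no PSO:yes

outcome vector order: (P0.R0,P0.R1,P1.R0,P1.R1)
SC: 10 outcomes — {(0,0,0,0); (0,0,0,1); (0,0,1,0); (0,0,1,1); (0,1,0,0); (0,1,0,1); (0,1,1,1); (1,1,0,0); (1,1,0,1); (1,1,1,1)}
TSO: 10 outcomes — {(0,0,0,0); (0,0,0,1); (0,0,1,0); (0,0,1,1); (0,1,0,0); (0,1,0,1); (0,1,1,1); (1,1,0,0); (1,1,0,1); (1,1,1,1)}
PSO: 12 outcomes — {(0,0,0,0); (0,0,0,1); (0,0,1,0); (0,0,1,1); (0,1,0,0); (0,1,0,1); (0,1,1,0); (0,1,1,1); (1,1,0,0); (1,1,0,1); (1,1,1,0); (1,1,1,1)}
target (0,1,1,0) ∈ {PSO}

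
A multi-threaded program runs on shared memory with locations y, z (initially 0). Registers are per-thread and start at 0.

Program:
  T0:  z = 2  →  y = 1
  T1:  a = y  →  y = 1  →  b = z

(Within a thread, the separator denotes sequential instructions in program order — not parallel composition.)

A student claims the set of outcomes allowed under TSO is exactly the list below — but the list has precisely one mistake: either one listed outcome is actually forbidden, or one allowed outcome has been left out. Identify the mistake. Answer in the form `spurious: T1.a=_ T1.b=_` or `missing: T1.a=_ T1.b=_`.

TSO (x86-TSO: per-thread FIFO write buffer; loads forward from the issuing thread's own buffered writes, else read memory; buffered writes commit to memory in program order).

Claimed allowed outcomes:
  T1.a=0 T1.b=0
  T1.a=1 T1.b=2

outcome vector order: (T1.a,T1.b)
TSO: 3 outcomes — {(0,0) (0,2) (1,2)}
TSO∖claimed = {(0,2)}

missing: T1.a=0 T1.b=2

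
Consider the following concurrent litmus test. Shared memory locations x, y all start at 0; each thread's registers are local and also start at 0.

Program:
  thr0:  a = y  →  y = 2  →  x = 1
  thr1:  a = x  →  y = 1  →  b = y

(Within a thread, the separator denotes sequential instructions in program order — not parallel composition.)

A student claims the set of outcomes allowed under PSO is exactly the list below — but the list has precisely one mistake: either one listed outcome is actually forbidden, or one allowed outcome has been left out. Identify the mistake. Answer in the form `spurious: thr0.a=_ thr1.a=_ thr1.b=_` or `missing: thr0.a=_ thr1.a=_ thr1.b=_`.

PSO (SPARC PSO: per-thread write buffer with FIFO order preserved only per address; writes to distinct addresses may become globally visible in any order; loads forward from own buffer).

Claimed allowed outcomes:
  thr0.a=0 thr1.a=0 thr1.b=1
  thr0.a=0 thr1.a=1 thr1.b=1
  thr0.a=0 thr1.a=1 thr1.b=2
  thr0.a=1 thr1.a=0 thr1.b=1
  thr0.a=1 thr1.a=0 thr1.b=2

missing: thr0.a=0 thr1.a=0 thr1.b=2

outcome vector order: (thr0.a,thr1.a,thr1.b)
PSO: 6 outcomes — {<0 0 1>; <0 0 2>; <0 1 1>; <0 1 2>; <1 0 1>; <1 0 2>}
PSO∖claimed = {<0 0 2>}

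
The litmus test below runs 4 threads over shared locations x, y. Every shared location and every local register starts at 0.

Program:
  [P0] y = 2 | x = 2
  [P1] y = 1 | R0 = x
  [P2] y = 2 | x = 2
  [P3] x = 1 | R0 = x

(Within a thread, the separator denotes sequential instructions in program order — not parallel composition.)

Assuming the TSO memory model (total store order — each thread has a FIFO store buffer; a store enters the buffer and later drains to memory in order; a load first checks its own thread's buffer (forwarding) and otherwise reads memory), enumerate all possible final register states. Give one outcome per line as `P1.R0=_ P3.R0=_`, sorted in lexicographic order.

P1.R0=0 P3.R0=1
P1.R0=0 P3.R0=2
P1.R0=1 P3.R0=1
P1.R0=1 P3.R0=2
P1.R0=2 P3.R0=1
P1.R0=2 P3.R0=2

outcome vector order: (P1.R0,P3.R0)
|TSO outcomes| = 6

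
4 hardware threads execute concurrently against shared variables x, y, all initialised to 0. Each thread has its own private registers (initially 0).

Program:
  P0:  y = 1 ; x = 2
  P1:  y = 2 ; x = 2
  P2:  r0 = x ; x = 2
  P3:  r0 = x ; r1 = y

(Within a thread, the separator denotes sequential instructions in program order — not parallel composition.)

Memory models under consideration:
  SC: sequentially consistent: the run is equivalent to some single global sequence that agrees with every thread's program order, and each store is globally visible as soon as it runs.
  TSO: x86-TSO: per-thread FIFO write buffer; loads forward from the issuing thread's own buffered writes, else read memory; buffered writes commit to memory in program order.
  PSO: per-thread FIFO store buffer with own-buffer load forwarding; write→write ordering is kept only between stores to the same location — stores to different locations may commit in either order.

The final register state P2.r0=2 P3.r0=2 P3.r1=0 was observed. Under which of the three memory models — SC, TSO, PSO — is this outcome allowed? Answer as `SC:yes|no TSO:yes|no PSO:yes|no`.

SC:no TSO:no PSO:yes

outcome vector order: (P2.r0,P3.r0,P3.r1)
under SC → 000; 001; 002; 020; 021; 022; 200; 201; 202; 221; 222
under TSO → 000; 001; 002; 020; 021; 022; 200; 201; 202; 221; 222
under PSO → 000; 001; 002; 020; 021; 022; 200; 201; 202; 220; 221; 222
target 220 ∈ {PSO}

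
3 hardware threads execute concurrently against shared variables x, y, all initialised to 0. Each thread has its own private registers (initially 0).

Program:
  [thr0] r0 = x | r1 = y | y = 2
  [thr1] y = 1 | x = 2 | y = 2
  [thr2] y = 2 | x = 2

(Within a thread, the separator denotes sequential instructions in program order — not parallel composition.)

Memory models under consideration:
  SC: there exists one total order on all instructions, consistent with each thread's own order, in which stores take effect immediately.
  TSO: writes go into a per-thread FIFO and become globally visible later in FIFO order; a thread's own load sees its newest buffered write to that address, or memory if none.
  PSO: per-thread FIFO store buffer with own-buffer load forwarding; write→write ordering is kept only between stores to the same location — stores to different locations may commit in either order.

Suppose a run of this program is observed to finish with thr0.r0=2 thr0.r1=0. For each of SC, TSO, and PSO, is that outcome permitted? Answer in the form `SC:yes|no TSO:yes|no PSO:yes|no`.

SC:no TSO:no PSO:yes

outcome vector order: (thr0.r0,thr0.r1)
SC: 5 outcomes — {(0,0); (0,1); (0,2); (2,1); (2,2)}
TSO: 5 outcomes — {(0,0); (0,1); (0,2); (2,1); (2,2)}
PSO: 6 outcomes — {(0,0); (0,1); (0,2); (2,0); (2,1); (2,2)}
target (2,0) ∈ {PSO}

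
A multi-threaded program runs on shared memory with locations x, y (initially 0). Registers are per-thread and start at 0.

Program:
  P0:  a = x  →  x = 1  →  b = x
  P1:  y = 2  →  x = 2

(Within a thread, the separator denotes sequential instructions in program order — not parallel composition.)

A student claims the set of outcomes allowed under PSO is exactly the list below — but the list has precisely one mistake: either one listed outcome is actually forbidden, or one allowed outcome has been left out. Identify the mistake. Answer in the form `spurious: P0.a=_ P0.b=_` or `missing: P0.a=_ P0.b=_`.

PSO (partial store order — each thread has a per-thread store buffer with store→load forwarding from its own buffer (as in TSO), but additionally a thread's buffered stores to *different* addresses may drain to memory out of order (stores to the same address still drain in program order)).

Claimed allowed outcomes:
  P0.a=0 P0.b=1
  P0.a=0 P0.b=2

missing: P0.a=2 P0.b=1

outcome vector order: (P0.a,P0.b)
[PSO] allowed = {<0 1> <0 2> <2 1>}
PSO∖claimed = {<2 1>}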